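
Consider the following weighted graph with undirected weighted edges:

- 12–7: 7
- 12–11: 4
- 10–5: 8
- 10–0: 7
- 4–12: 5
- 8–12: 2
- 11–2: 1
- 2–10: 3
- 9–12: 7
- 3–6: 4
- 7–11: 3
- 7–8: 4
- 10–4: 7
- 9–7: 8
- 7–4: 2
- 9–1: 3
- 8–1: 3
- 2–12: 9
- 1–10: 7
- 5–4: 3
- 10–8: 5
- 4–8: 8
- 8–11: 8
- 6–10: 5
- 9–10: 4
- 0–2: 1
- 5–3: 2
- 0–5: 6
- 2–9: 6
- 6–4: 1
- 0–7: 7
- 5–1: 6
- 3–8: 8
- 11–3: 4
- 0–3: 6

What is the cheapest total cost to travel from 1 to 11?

9

Compare a few routes:
1–8–12–11: 3+2+4 = 9
1–9–2–11: 3+6+1 = 10
1–8–11: 3+8 = 11
1–8–7–11: 3+4+3 = 10
The minimum is 9 via 1–8–12–11.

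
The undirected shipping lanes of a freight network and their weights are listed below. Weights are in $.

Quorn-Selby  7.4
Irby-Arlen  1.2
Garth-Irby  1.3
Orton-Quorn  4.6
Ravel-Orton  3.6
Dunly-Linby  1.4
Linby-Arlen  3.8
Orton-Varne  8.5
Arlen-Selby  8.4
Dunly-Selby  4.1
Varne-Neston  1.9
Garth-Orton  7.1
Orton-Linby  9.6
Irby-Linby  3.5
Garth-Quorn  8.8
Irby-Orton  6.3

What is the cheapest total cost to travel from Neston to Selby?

$22.4

Compare a few routes:
Neston–Varne–Orton–Quorn–Selby: 1.9+8.5+4.6+7.4 = 22.4
Neston–Varne–Orton–Linby–Dunly–Selby: 1.9+8.5+9.6+1.4+4.1 = 25.5
Cheapest is Neston–Varne–Orton–Quorn–Selby at $22.4.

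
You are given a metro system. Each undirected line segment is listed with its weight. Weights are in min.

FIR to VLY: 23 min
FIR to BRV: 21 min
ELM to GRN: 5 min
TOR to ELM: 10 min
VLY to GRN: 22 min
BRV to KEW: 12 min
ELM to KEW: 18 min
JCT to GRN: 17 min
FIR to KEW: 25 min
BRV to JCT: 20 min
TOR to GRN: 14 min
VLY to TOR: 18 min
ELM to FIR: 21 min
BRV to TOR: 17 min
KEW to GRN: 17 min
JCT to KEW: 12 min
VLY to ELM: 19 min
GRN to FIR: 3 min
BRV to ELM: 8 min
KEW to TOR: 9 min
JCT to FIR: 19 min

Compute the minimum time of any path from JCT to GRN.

Compare a few routes:
JCT - GRN: 17 = 17
JCT - KEW - GRN: 12+17 = 29
JCT - FIR - GRN: 19+3 = 22
JCT - BRV - ELM - GRN: 20+8+5 = 33
Cheapest is JCT - GRN at 17 min.

17 min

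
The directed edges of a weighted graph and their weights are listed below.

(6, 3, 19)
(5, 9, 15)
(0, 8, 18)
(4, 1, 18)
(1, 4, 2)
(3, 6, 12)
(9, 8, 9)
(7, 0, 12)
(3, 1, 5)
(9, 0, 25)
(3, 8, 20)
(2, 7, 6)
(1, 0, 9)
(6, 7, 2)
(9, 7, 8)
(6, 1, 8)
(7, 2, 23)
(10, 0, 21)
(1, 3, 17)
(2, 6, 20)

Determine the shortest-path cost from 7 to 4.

53

Settle nodes by increasing distance from 7:
7: 0
0: 12  (via 7)
2: 23  (via 7)
8: 30  (via 0)
6: 43  (via 2)
1: 51  (via 6)
4: 53  (via 1)
Shortest route: 7 → 2 → 6 → 1 → 4 = 53.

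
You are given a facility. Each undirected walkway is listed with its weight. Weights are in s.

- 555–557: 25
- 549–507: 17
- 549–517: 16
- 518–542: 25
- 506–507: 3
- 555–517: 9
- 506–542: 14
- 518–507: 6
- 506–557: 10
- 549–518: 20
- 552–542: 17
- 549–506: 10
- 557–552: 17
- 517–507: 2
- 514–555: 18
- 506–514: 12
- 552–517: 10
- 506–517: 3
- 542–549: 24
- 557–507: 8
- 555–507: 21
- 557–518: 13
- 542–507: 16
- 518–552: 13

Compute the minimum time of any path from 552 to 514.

25 s

Compare a few routes:
552–517–507–506–514: 10+2+3+12 = 27
552–517–506–514: 10+3+12 = 25
The minimum is 25 s via 552–517–506–514.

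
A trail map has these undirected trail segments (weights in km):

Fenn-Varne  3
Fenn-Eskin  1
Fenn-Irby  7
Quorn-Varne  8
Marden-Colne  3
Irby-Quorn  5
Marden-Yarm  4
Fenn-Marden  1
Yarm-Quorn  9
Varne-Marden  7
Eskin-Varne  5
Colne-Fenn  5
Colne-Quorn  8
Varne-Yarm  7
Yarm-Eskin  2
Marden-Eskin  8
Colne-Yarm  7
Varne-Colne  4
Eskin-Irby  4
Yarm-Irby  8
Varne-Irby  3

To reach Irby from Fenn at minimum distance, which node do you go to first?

Candidate routes:
Fenn - Varne - Irby: 3+3 = 6
Fenn - Eskin - Irby: 1+4 = 5
The minimum is 5 km via Fenn - Eskin - Irby.
So from Fenn the first move is to Eskin.

Eskin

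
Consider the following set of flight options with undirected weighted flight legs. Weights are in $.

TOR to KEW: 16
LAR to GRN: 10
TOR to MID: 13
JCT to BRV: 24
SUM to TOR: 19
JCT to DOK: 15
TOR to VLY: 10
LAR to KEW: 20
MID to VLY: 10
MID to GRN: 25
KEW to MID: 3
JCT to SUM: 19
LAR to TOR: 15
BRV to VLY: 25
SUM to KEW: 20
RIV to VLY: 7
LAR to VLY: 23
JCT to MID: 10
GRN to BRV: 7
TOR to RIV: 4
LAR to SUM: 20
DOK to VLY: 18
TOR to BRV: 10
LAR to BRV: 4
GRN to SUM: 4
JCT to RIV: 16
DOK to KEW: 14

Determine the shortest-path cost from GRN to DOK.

Settle nodes by increasing distance from GRN:
GRN: 0
SUM: 4  (via GRN)
BRV: 7  (via GRN)
LAR: 10  (via GRN)
TOR: 17  (via BRV)
RIV: 21  (via TOR)
JCT: 23  (via SUM)
KEW: 24  (via SUM)
MID: 25  (via GRN)
VLY: 27  (via TOR)
DOK: 38  (via JCT)
Shortest route: GRN–SUM–JCT–DOK = $38.

$38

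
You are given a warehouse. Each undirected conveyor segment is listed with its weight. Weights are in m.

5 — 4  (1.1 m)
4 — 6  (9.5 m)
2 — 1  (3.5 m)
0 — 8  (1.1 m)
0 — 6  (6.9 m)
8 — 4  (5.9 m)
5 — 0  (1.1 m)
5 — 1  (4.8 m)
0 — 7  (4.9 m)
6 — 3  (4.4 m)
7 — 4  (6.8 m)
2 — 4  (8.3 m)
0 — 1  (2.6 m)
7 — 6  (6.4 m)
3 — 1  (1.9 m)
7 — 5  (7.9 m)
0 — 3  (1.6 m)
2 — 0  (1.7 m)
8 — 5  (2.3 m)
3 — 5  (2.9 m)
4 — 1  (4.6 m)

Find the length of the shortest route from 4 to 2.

Shortest distances from 4:
4: 0
5: 1.1  (via 4)
0: 2.2  (via 5)
8: 3.3  (via 0)
3: 3.8  (via 0)
2: 3.9  (via 0)
Shortest route: 4 → 5 → 0 → 2 = 3.9 m.

3.9 m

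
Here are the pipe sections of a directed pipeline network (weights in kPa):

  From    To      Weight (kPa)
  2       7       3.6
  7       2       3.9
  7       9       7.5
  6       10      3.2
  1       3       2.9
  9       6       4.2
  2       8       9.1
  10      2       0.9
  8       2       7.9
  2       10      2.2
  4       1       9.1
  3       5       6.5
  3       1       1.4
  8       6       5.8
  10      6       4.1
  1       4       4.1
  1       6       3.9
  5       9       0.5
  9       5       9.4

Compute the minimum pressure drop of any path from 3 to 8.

18.5 kPa

Shortest distances from 3:
3: 0
1: 1.4  (via 3)
6: 5.3  (via 1)
4: 5.5  (via 1)
5: 6.5  (via 3)
9: 7  (via 5)
10: 8.5  (via 6)
2: 9.4  (via 10)
7: 13  (via 2)
8: 18.5  (via 2)
Shortest route: 3 → 1 → 6 → 10 → 2 → 8 = 18.5 kPa.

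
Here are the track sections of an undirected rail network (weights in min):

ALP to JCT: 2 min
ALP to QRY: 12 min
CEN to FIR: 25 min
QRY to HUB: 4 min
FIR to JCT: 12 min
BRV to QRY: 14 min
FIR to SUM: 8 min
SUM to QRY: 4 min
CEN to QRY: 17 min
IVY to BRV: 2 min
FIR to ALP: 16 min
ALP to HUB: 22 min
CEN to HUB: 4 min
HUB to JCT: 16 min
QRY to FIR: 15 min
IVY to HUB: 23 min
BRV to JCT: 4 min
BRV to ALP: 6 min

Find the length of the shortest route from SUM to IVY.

Shortest distances from SUM:
SUM: 0
QRY: 4  (via SUM)
FIR: 8  (via SUM)
HUB: 8  (via QRY)
CEN: 12  (via HUB)
ALP: 16  (via QRY)
JCT: 18  (via ALP)
BRV: 18  (via QRY)
IVY: 20  (via BRV)
Shortest route: SUM → QRY → BRV → IVY = 20 min.

20 min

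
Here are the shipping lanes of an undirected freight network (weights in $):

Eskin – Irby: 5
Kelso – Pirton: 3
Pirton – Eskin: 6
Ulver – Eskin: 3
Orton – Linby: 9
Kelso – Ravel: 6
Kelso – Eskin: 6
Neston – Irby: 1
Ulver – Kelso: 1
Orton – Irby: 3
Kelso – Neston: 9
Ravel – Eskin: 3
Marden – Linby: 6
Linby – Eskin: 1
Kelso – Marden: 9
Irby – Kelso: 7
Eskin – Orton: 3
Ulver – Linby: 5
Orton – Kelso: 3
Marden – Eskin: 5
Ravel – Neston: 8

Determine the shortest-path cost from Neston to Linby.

Enumerating some paths:
Neston → Irby → Eskin → Linby: 1+5+1 = 7
Neston → Irby → Orton → Eskin → Linby: 1+3+3+1 = 8
The minimum is $7 via Neston → Irby → Eskin → Linby.

$7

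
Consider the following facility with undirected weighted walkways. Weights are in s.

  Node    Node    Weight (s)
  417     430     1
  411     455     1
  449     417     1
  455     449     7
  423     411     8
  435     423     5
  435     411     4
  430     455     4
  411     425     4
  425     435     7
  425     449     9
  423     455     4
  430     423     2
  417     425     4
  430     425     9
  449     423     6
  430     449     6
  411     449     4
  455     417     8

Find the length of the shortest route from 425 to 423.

7 s

Running Dijkstra from 425:
425: 0
417: 4  (via 425)
411: 4  (via 425)
449: 5  (via 417)
430: 5  (via 417)
455: 5  (via 411)
423: 7  (via 430)
Shortest route: 425–417–430–423 = 7 s.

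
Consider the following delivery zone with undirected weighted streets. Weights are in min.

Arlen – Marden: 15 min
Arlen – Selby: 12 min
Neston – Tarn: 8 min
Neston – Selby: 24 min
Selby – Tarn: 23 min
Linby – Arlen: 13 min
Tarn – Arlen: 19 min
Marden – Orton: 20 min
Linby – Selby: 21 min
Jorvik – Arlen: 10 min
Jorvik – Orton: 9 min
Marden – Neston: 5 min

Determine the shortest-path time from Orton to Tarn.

33 min

Candidate routes:
Orton → Jorvik → Arlen → Marden → Neston → Tarn: 9+10+15+5+8 = 47
Orton → Jorvik → Arlen → Tarn: 9+10+19 = 38
Orton → Marden → Arlen → Tarn: 20+15+19 = 54
Orton → Marden → Neston → Tarn: 20+5+8 = 33
The minimum is 33 min via Orton → Marden → Neston → Tarn.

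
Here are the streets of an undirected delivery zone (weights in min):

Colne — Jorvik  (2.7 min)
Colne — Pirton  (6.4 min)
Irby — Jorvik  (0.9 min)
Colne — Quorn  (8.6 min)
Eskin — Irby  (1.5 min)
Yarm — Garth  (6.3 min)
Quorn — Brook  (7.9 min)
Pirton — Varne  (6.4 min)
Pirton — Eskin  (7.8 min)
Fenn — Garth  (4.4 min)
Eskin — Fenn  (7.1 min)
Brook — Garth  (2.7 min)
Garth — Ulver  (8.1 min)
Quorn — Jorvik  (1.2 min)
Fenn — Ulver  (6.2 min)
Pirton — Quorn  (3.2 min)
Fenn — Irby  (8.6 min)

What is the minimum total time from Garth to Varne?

20.2 min

Settle nodes by increasing distance from Garth:
Garth: 0
Brook: 2.7  (via Garth)
Fenn: 4.4  (via Garth)
Yarm: 6.3  (via Garth)
Ulver: 8.1  (via Garth)
Quorn: 10.6  (via Brook)
Eskin: 11.5  (via Fenn)
Jorvik: 11.8  (via Quorn)
Irby: 12.7  (via Jorvik)
Pirton: 13.8  (via Quorn)
Colne: 14.5  (via Jorvik)
Varne: 20.2  (via Pirton)
Shortest route: Garth–Brook–Quorn–Pirton–Varne = 20.2 min.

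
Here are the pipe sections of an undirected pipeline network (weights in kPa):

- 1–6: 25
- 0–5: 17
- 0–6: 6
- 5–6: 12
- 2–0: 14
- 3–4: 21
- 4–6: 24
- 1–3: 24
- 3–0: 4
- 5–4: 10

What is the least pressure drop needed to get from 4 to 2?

39 kPa

Running Dijkstra from 4:
4: 0
5: 10  (via 4)
3: 21  (via 4)
6: 22  (via 5)
0: 25  (via 3)
2: 39  (via 0)
Shortest route: 4 → 3 → 0 → 2 = 39 kPa.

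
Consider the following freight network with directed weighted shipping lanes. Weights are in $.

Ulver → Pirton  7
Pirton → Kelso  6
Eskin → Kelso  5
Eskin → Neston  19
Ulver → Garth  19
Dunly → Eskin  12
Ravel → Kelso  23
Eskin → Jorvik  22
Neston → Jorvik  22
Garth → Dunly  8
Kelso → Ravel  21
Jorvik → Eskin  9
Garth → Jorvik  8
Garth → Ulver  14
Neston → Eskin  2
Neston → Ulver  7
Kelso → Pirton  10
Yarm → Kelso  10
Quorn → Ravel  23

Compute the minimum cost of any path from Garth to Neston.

$36

Shortest distances from Garth:
Garth: 0
Jorvik: 8  (via Garth)
Dunly: 8  (via Garth)
Ulver: 14  (via Garth)
Eskin: 17  (via Jorvik)
Pirton: 21  (via Ulver)
Kelso: 22  (via Eskin)
Neston: 36  (via Eskin)
Shortest route: Garth–Jorvik–Eskin–Neston = $36.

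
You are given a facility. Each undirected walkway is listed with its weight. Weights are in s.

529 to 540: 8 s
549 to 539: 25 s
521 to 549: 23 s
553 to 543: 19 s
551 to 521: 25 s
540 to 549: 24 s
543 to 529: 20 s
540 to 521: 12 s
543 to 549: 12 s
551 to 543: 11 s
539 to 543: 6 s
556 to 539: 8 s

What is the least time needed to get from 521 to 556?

49 s

Settle nodes by increasing distance from 521:
521: 0
540: 12  (via 521)
529: 20  (via 540)
549: 23  (via 521)
551: 25  (via 521)
543: 35  (via 549)
539: 41  (via 543)
556: 49  (via 539)
Shortest route: 521 → 549 → 543 → 539 → 556 = 49 s.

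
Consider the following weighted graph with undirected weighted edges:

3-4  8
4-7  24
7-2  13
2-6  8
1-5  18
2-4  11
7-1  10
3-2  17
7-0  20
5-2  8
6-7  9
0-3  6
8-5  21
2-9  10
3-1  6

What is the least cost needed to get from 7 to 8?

42

Candidate routes:
7 → 2 → 5 → 8: 13+8+21 = 42
7 → 6 → 2 → 5 → 8: 9+8+8+21 = 46
Cheapest is 7 → 2 → 5 → 8 at 42.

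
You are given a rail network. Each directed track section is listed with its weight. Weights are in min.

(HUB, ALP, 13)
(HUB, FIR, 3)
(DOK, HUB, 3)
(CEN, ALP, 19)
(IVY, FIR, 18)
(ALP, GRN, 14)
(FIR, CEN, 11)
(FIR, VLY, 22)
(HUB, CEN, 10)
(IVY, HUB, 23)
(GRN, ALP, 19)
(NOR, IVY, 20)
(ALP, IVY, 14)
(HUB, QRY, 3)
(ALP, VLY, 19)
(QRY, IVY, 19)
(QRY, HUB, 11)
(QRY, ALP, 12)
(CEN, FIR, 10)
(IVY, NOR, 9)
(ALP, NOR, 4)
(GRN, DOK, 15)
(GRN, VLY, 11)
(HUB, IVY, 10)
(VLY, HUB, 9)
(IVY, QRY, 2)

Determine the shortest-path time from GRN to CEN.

28 min

Compare a few routes:
GRN–DOK–HUB–FIR–CEN: 15+3+3+11 = 32
GRN–DOK–HUB–CEN: 15+3+10 = 28
GRN–VLY–HUB–CEN: 11+9+10 = 30
Cheapest is GRN–DOK–HUB–CEN at 28 min.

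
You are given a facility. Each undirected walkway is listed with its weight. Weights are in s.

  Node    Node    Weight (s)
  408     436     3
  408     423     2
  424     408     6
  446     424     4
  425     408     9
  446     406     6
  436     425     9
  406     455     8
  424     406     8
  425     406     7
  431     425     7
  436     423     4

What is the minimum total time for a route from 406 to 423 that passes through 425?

18 s

Shortest 406→425: 406–425 = 7
Best 425 to 423: 425–408–423 costing 11
Total via 425: 7 + 11 = 18 s.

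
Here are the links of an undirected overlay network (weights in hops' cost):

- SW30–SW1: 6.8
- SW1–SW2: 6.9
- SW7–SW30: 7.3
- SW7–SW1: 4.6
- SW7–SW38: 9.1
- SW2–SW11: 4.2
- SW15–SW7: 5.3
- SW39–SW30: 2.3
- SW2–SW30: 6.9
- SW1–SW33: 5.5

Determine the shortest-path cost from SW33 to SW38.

19.2 hops' cost

Running Dijkstra from SW33:
SW33: 0
SW1: 5.5  (via SW33)
SW7: 10.1  (via SW1)
SW30: 12.3  (via SW1)
SW2: 12.4  (via SW1)
SW39: 14.6  (via SW30)
SW15: 15.4  (via SW7)
SW11: 16.6  (via SW2)
SW38: 19.2  (via SW7)
Shortest route: SW33 → SW1 → SW7 → SW38 = 19.2 hops' cost.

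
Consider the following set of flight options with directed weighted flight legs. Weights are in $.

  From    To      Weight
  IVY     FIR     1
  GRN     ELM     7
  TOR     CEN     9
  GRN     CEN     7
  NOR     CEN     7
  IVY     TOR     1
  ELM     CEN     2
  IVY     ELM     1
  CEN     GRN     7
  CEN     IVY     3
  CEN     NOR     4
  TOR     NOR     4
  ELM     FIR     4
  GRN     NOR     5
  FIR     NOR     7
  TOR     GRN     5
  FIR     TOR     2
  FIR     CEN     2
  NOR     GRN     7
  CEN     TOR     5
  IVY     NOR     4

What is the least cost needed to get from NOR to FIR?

$11

Settle nodes by increasing distance from NOR:
NOR: 0
CEN: 7  (via NOR)
GRN: 7  (via NOR)
IVY: 10  (via CEN)
ELM: 11  (via IVY)
TOR: 11  (via IVY)
FIR: 11  (via IVY)
Shortest route: NOR → CEN → IVY → FIR = $11.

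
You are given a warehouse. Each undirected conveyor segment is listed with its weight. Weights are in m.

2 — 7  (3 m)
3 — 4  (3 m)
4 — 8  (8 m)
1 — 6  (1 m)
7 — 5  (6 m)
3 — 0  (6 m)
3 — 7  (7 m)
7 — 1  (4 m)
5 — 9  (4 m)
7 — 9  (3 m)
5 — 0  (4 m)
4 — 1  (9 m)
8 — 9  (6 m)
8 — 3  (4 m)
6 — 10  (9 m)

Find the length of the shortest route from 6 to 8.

14 m

Settle nodes by increasing distance from 6:
6: 0
1: 1  (via 6)
7: 5  (via 1)
2: 8  (via 7)
9: 8  (via 7)
10: 9  (via 6)
4: 10  (via 1)
5: 11  (via 7)
3: 12  (via 7)
8: 14  (via 9)
Shortest route: 6–1–7–9–8 = 14 m.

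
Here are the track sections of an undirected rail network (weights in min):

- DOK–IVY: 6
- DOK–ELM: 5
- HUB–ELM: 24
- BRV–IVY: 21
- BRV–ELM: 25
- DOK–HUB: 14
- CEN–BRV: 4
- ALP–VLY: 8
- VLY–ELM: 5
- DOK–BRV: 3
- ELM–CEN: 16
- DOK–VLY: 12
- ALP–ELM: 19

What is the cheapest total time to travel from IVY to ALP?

Compare a few routes:
IVY → DOK → VLY → ALP: 6+12+8 = 26
IVY → DOK → ELM → ALP: 6+5+19 = 30
IVY → DOK → ELM → VLY → ALP: 6+5+5+8 = 24
IVY → DOK → VLY → ELM → ALP: 6+12+5+19 = 42
The minimum is 24 min via IVY → DOK → ELM → VLY → ALP.

24 min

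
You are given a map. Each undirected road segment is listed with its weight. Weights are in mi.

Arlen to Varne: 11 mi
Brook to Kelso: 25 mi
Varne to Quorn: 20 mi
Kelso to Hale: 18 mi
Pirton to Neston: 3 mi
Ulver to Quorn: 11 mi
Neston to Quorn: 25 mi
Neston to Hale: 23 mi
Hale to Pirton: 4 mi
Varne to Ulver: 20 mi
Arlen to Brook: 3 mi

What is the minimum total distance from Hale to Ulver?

Compare a few routes:
Hale–Pirton–Neston–Quorn–Ulver: 4+3+25+11 = 43
Hale–Neston–Quorn–Ulver: 23+25+11 = 59
Cheapest is Hale–Pirton–Neston–Quorn–Ulver at 43 mi.

43 mi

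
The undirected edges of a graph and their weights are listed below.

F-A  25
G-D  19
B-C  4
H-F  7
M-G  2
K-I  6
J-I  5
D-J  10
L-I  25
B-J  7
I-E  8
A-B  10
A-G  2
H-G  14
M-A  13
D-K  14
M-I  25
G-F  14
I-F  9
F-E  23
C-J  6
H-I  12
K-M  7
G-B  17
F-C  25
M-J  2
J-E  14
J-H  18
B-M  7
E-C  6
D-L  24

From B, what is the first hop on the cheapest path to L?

Compare a few routes:
B–M–J–I–L: 7+2+5+25 = 39
B–J–I–L: 7+5+25 = 37
B–J–D–L: 7+10+24 = 41
B–C–J–I–L: 4+6+5+25 = 40
The minimum is 37 via B–J–I–L.
So from B the first move is to J.

J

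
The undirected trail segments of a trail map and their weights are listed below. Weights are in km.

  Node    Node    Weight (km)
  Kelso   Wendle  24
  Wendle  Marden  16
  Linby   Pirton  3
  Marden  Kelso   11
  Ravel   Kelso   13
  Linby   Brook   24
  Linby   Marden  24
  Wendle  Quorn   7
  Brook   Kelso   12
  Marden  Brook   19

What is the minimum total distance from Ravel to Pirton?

Shortest distances from Ravel:
Ravel: 0
Kelso: 13  (via Ravel)
Marden: 24  (via Kelso)
Brook: 25  (via Kelso)
Wendle: 37  (via Kelso)
Quorn: 44  (via Wendle)
Linby: 48  (via Marden)
Pirton: 51  (via Linby)
Shortest route: Ravel–Kelso–Marden–Linby–Pirton = 51 km.

51 km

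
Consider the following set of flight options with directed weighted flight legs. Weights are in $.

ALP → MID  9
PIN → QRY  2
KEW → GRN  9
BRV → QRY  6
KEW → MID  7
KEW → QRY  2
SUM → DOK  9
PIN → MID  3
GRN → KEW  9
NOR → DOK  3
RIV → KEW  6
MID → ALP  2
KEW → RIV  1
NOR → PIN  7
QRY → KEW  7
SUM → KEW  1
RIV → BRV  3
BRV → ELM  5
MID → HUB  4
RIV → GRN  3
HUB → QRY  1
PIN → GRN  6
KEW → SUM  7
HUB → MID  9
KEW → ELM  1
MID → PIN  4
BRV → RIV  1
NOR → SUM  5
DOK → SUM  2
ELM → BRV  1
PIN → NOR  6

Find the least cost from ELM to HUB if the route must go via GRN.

Shortest ELM→GRN: ELM–BRV–RIV–GRN = 5
Best GRN to HUB: GRN–KEW–MID–HUB costing 20
Total via GRN: 5 + 20 = $25.

$25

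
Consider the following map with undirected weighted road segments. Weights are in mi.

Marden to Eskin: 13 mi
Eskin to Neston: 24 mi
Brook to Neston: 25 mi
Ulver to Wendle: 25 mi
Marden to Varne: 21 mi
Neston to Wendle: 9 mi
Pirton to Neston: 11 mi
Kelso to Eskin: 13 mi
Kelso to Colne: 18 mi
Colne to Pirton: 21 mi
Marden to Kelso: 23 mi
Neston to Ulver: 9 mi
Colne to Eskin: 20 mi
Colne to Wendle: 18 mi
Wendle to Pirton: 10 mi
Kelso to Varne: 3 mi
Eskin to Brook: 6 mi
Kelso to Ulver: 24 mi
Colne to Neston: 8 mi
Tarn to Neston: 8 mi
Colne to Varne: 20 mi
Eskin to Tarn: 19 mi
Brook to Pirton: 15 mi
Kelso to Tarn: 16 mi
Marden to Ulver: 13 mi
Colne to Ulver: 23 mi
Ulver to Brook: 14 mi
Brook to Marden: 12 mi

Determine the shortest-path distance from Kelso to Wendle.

33 mi

Shortest distances from Kelso:
Kelso: 0
Varne: 3  (via Kelso)
Eskin: 13  (via Kelso)
Tarn: 16  (via Kelso)
Colne: 18  (via Kelso)
Brook: 19  (via Eskin)
Marden: 23  (via Kelso)
Ulver: 24  (via Kelso)
Neston: 24  (via Tarn)
Wendle: 33  (via Neston)
Shortest route: Kelso–Tarn–Neston–Wendle = 33 mi.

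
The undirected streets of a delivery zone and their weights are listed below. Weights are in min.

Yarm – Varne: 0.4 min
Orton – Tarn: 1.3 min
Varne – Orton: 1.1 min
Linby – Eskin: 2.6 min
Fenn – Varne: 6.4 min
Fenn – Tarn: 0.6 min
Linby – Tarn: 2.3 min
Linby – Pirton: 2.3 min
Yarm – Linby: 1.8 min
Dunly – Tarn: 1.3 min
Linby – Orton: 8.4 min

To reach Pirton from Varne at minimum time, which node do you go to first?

Enumerating some paths:
Varne → Yarm → Linby → Pirton: 0.4+1.8+2.3 = 4.5
Varne → Orton → Tarn → Linby → Pirton: 1.1+1.3+2.3+2.3 = 7
Cheapest is Varne → Yarm → Linby → Pirton at 4.5 min.
So from Varne the first move is to Yarm.

Yarm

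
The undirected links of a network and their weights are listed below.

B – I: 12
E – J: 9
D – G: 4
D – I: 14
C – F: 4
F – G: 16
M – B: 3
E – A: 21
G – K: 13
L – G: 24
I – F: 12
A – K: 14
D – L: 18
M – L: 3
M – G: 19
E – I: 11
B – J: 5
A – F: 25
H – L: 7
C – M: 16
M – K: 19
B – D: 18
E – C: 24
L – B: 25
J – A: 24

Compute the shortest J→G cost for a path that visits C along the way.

44

Shortest J→C: J–B–M–C = 24
Shortest C→G: C–F–G = 20
Total via C: 24 + 20 = 44.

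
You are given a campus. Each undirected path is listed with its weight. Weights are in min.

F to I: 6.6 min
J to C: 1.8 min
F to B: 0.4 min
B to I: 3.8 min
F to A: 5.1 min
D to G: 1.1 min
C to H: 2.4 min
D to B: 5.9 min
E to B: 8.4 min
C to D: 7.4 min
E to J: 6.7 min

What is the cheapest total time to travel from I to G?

Compare a few routes:
I → B → D → G: 3.8+5.9+1.1 = 10.8
I → F → B → D → G: 6.6+0.4+5.9+1.1 = 14
Cheapest is I → B → D → G at 10.8 min.

10.8 min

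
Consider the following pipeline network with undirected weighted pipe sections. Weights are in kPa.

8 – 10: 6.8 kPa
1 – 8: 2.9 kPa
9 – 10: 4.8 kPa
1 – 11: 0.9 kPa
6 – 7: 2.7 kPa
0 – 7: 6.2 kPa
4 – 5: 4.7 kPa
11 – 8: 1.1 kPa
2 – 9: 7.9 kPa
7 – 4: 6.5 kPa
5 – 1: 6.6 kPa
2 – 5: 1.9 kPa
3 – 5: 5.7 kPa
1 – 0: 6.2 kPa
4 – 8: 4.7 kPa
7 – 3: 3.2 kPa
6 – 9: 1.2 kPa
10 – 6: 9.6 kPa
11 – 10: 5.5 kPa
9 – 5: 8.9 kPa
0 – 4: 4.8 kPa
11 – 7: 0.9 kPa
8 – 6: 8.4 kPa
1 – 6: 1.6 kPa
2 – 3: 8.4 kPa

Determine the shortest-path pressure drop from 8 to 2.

Shortest distances from 8:
8: 0
11: 1.1  (via 8)
1: 2  (via 11)
7: 2  (via 11)
6: 3.6  (via 1)
4: 4.7  (via 8)
9: 4.8  (via 6)
3: 5.2  (via 7)
10: 6.6  (via 11)
0: 8.2  (via 1)
5: 8.6  (via 1)
2: 10.5  (via 5)
Shortest route: 8–11–1–5–2 = 10.5 kPa.

10.5 kPa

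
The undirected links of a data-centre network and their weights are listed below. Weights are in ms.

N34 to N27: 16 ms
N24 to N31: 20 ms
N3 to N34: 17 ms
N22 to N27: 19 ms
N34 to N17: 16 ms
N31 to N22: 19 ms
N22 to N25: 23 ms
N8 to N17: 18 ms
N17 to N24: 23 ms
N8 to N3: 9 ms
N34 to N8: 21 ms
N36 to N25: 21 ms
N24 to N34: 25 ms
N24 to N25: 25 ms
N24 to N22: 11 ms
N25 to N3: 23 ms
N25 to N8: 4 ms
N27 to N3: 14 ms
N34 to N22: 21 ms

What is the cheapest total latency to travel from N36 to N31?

Candidate routes:
N36 → N25 → N24 → N31: 21+25+20 = 66
N36 → N25 → N22 → N31: 21+23+19 = 63
N36 → N25 → N22 → N24 → N31: 21+23+11+20 = 75
The minimum is 63 ms via N36 → N25 → N22 → N31.

63 ms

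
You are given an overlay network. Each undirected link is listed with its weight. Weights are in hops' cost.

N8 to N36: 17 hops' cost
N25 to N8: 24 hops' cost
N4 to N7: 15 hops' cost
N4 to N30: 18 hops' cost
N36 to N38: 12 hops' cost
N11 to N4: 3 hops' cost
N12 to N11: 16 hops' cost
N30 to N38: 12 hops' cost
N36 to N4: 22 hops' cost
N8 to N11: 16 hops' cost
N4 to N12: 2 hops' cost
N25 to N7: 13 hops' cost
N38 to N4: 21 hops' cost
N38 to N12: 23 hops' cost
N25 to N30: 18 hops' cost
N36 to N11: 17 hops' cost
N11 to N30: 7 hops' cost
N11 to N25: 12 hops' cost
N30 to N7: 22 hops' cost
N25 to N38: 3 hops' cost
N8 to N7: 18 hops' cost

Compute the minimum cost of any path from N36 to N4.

20 hops' cost

Settle nodes by increasing distance from N36:
N36: 0
N38: 12  (via N36)
N25: 15  (via N38)
N8: 17  (via N36)
N11: 17  (via N36)
N4: 20  (via N11)
Shortest route: N36 → N11 → N4 = 20 hops' cost.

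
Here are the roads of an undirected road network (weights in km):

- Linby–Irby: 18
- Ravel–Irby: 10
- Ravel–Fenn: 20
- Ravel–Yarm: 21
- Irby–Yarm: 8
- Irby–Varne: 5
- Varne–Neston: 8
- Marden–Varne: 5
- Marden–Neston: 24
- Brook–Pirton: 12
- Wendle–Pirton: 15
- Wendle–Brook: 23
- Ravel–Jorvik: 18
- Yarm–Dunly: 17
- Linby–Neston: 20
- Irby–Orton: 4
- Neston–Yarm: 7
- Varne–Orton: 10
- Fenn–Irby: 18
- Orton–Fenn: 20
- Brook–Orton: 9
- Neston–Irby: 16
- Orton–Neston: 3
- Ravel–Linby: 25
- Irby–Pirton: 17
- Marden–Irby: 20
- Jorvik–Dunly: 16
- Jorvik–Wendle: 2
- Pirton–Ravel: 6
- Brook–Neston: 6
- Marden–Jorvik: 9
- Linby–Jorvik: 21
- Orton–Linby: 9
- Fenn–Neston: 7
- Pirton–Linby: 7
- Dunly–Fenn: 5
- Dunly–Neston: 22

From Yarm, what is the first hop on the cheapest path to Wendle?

Irby

Candidate routes:
Yarm–Neston–Varne–Marden–Jorvik–Wendle: 7+8+5+9+2 = 31
Yarm–Irby–Varne–Marden–Jorvik–Wendle: 8+5+5+9+2 = 29
The minimum is 29 km via Yarm–Irby–Varne–Marden–Jorvik–Wendle.
So from Yarm the first move is to Irby.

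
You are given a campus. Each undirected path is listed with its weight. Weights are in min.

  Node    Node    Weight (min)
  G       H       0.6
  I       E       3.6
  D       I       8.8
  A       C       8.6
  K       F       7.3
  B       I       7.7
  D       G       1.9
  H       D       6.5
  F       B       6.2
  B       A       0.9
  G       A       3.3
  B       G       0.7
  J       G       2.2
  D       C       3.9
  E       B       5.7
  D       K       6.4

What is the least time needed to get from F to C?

12.7 min

Candidate routes:
F–B–A–C: 6.2+0.9+8.6 = 15.7
F–B–G–D–C: 6.2+0.7+1.9+3.9 = 12.7
The minimum is 12.7 min via F–B–G–D–C.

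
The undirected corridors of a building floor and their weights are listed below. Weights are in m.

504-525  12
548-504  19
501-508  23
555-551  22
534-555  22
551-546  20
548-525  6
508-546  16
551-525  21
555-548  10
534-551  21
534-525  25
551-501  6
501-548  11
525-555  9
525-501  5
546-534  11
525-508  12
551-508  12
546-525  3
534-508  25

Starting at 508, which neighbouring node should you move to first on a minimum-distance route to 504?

525

Candidate routes:
508–546–525–504: 16+3+12 = 31
508–525–548–504: 12+6+19 = 37
508–551–501–525–504: 12+6+5+12 = 35
508–525–504: 12+12 = 24
The minimum is 24 m via 508–525–504.
So from 508 the first move is to 525.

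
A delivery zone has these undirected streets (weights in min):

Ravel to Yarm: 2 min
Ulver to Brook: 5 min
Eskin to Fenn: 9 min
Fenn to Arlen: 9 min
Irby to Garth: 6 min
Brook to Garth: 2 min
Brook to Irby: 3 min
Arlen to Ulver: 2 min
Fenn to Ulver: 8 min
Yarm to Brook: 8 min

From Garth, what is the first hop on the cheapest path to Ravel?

Brook

Compare a few routes:
Garth - Irby - Brook - Yarm - Ravel: 6+3+8+2 = 19
Garth - Brook - Yarm - Ravel: 2+8+2 = 12
The minimum is 12 min via Garth - Brook - Yarm - Ravel.
So from Garth the first move is to Brook.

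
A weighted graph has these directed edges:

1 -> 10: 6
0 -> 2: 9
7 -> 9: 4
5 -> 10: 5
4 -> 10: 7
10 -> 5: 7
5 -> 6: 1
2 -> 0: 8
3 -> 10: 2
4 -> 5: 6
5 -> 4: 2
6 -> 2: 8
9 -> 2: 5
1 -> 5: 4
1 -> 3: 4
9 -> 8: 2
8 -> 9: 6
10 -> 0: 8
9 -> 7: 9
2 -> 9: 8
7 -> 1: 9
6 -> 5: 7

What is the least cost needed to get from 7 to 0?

17

Shortest distances from 7:
7: 0
9: 4  (via 7)
8: 6  (via 9)
1: 9  (via 7)
2: 9  (via 9)
3: 13  (via 1)
5: 13  (via 1)
6: 14  (via 5)
4: 15  (via 5)
10: 15  (via 1)
0: 17  (via 2)
Shortest route: 7–9–2–0 = 17.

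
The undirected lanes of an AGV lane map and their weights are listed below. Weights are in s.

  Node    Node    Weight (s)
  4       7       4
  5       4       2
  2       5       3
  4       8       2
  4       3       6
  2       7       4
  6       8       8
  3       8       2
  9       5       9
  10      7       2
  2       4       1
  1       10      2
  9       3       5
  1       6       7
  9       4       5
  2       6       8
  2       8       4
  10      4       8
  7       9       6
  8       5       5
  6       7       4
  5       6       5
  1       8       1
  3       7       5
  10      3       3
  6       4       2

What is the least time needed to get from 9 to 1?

Settle nodes by increasing distance from 9:
9: 0
3: 5  (via 9)
4: 5  (via 9)
2: 6  (via 4)
7: 6  (via 9)
5: 7  (via 4)
6: 7  (via 4)
8: 7  (via 3)
1: 8  (via 8)
Shortest route: 9 → 3 → 8 → 1 = 8 s.

8 s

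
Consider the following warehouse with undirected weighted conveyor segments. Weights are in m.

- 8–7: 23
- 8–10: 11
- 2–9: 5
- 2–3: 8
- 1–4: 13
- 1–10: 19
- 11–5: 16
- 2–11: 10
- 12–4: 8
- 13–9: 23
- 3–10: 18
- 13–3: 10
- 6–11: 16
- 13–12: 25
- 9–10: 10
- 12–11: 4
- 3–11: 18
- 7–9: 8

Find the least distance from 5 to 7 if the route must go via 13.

75 m

Shortest 5→13: 5–11–3–13 = 44
Best 13 to 7: 13–9–7 costing 31
Total via 13: 44 + 31 = 75 m.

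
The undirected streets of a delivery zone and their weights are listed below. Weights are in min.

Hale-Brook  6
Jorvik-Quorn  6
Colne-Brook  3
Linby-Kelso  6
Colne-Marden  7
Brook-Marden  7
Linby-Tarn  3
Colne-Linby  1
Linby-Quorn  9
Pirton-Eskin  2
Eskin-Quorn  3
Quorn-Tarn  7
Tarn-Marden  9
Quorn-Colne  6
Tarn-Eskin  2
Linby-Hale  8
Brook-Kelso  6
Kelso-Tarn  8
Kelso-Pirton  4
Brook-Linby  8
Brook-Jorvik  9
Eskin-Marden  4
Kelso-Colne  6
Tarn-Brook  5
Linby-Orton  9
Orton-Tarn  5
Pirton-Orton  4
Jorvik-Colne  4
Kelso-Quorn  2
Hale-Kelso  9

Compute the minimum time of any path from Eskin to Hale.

Enumerating some paths:
Eskin - Pirton - Kelso - Hale: 2+4+9 = 15
Eskin - Tarn - Linby - Hale: 2+3+8 = 13
Eskin - Tarn - Linby - Colne - Brook - Hale: 2+3+1+3+6 = 15
Eskin - Quorn - Kelso - Hale: 3+2+9 = 14
The minimum is 13 min via Eskin - Tarn - Linby - Hale.

13 min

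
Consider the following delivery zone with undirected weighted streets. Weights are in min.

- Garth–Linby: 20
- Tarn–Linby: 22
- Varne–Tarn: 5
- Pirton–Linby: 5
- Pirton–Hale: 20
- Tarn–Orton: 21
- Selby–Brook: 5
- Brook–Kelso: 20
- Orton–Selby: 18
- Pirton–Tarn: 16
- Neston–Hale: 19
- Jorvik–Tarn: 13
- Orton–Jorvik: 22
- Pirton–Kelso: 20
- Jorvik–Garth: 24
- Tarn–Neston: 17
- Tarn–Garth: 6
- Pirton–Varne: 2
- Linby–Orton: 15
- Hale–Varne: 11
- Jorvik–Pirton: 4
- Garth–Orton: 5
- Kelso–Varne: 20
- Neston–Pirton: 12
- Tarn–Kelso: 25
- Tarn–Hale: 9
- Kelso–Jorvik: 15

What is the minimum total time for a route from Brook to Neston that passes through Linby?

55 min

Best Brook to Linby: Brook–Selby–Orton–Linby costing 38
Shortest Linby→Neston: Linby–Pirton–Neston = 17
Total via Linby: 38 + 17 = 55 min.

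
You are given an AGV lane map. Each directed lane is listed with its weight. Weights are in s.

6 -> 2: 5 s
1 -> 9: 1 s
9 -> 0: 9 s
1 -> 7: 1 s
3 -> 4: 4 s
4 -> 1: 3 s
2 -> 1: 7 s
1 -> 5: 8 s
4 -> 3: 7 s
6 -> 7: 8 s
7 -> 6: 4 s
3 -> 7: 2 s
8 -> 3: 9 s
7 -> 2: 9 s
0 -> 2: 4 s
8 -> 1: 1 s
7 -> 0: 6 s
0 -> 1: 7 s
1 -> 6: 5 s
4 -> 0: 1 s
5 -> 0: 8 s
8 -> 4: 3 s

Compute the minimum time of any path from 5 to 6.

20 s

Running Dijkstra from 5:
5: 0
0: 8  (via 5)
2: 12  (via 0)
1: 15  (via 0)
7: 16  (via 1)
9: 16  (via 1)
6: 20  (via 1)
Shortest route: 5 → 0 → 1 → 6 = 20 s.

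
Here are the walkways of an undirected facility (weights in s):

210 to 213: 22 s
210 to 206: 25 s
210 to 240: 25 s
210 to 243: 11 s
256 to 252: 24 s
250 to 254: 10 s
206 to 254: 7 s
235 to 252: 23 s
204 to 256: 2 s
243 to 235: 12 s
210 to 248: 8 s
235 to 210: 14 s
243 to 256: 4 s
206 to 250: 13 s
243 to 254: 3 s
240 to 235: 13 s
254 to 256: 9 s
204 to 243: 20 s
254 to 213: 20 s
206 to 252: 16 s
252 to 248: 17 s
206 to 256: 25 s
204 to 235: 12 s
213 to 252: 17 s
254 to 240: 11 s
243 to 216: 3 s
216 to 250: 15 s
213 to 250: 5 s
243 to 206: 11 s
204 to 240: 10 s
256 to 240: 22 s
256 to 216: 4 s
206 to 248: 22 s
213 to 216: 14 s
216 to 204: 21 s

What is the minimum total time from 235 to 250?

25 s

Compare a few routes:
235 - 204 - 256 - 243 - 254 - 250: 12+2+4+3+10 = 31
235 - 243 - 216 - 250: 12+3+15 = 30
235 - 243 - 254 - 250: 12+3+10 = 25
Cheapest is 235 - 243 - 254 - 250 at 25 s.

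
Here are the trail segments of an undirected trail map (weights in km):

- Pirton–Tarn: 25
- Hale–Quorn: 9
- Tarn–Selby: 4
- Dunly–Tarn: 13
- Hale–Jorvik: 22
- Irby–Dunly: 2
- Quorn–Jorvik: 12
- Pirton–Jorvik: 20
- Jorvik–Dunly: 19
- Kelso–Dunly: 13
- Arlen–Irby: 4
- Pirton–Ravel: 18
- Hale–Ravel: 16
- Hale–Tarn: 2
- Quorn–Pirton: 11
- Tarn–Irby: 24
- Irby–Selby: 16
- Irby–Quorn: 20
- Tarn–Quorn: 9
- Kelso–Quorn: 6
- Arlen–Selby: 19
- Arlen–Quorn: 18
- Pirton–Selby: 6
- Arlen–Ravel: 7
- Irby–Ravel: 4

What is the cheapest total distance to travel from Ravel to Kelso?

Compare a few routes:
Ravel–Arlen–Irby–Dunly–Kelso: 7+4+2+13 = 26
Ravel–Irby–Dunly–Kelso: 4+2+13 = 19
Ravel–Irby–Quorn–Kelso: 4+20+6 = 30
Cheapest is Ravel–Irby–Dunly–Kelso at 19 km.

19 km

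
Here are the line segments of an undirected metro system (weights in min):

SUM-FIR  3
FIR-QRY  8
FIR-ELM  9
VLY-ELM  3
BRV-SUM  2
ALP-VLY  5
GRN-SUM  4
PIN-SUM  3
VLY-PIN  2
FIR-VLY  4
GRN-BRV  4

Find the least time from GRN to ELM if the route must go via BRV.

14 min

Best GRN to BRV: GRN → BRV costing 4
Best BRV to ELM: BRV → SUM → PIN → VLY → ELM costing 10
Total via BRV: 4 + 10 = 14 min.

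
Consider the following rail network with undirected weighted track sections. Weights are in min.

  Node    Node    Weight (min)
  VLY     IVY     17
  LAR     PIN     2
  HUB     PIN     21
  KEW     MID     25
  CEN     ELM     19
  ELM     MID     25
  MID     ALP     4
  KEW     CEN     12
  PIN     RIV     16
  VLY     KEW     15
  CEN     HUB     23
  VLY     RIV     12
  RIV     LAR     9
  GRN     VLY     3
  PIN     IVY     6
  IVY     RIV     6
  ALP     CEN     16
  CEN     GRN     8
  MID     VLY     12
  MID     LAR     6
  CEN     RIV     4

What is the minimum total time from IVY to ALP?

18 min

Enumerating some paths:
IVY → PIN → LAR → MID → ALP: 6+2+6+4 = 18
IVY → RIV → LAR → MID → ALP: 6+9+6+4 = 25
The minimum is 18 min via IVY → PIN → LAR → MID → ALP.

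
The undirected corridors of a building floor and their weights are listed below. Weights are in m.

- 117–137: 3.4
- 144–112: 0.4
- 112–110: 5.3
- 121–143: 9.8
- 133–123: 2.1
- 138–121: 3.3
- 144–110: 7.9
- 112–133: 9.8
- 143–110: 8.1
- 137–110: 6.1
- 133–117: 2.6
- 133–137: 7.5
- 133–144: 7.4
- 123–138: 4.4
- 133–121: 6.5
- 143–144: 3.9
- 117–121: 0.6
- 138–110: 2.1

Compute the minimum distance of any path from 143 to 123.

13.4 m

Running Dijkstra from 143:
143: 0
144: 3.9  (via 143)
112: 4.3  (via 144)
110: 8.1  (via 143)
121: 9.8  (via 143)
138: 10.2  (via 110)
117: 10.4  (via 121)
133: 11.3  (via 144)
123: 13.4  (via 133)
Shortest route: 143 → 144 → 133 → 123 = 13.4 m.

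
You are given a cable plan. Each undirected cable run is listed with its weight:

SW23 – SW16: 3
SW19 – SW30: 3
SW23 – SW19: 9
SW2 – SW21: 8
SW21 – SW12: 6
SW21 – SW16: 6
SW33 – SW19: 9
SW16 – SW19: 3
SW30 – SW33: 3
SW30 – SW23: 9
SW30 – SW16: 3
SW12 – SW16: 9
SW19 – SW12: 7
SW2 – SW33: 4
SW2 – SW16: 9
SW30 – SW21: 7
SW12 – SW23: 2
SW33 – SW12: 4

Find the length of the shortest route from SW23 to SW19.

6

Shortest distances from SW23:
SW23: 0
SW12: 2  (via SW23)
SW16: 3  (via SW23)
SW33: 6  (via SW12)
SW19: 6  (via SW16)
Shortest route: SW23 → SW16 → SW19 = 6.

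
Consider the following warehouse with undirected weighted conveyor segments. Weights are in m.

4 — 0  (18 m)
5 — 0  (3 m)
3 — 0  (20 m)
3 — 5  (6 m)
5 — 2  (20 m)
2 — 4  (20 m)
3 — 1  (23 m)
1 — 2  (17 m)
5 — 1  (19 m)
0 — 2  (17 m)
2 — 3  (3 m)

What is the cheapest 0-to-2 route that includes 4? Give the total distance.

Shortest 0→4: 0–4 = 18
Shortest 4→2: 4–2 = 20
Total via 4: 18 + 20 = 38 m.

38 m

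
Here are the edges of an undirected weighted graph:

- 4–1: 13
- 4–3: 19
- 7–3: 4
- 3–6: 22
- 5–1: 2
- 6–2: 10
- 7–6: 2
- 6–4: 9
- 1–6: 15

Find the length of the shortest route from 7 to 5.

Candidate routes:
7 - 6 - 4 - 1 - 5: 2+9+13+2 = 26
7 - 3 - 4 - 1 - 5: 4+19+13+2 = 38
7 - 6 - 1 - 5: 2+15+2 = 19
The minimum is 19 via 7 - 6 - 1 - 5.

19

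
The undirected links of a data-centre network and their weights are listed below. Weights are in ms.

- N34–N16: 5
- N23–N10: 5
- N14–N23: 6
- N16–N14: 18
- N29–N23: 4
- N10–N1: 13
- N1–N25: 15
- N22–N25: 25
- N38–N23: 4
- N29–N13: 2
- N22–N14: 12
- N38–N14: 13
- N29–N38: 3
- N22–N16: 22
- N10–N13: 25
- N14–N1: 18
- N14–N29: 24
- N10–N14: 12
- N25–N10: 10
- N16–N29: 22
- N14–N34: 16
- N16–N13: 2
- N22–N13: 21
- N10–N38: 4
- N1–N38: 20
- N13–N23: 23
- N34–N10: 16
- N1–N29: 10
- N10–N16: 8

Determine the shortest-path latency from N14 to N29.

10 ms

Compare a few routes:
N14 - N38 - N29: 13+3 = 16
N14 - N23 - N38 - N29: 6+4+3 = 13
N14 - N23 - N29: 6+4 = 10
The minimum is 10 ms via N14 - N23 - N29.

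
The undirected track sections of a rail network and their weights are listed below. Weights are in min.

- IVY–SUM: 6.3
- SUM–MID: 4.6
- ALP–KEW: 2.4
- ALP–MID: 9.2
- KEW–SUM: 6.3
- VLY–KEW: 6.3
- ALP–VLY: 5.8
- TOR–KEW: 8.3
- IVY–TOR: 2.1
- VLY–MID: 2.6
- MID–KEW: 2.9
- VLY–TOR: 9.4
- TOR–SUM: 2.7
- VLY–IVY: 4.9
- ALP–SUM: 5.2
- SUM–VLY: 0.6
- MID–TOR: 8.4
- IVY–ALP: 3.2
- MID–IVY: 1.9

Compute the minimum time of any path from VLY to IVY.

Running Dijkstra from VLY:
VLY: 0
SUM: 0.6  (via VLY)
MID: 2.6  (via VLY)
TOR: 3.3  (via SUM)
IVY: 4.5  (via MID)
Shortest route: VLY–MID–IVY = 4.5 min.

4.5 min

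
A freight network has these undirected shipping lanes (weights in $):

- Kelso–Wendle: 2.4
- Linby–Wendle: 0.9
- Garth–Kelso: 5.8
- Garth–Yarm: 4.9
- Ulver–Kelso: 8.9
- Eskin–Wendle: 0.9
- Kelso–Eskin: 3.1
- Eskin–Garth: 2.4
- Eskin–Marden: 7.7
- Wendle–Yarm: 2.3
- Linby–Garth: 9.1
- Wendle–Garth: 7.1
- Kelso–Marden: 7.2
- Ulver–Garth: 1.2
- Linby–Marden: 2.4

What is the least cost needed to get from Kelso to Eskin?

$3.1

Running Dijkstra from Kelso:
Kelso: 0
Wendle: 2.4  (via Kelso)
Eskin: 3.1  (via Kelso)
Shortest route: Kelso–Eskin = $3.1.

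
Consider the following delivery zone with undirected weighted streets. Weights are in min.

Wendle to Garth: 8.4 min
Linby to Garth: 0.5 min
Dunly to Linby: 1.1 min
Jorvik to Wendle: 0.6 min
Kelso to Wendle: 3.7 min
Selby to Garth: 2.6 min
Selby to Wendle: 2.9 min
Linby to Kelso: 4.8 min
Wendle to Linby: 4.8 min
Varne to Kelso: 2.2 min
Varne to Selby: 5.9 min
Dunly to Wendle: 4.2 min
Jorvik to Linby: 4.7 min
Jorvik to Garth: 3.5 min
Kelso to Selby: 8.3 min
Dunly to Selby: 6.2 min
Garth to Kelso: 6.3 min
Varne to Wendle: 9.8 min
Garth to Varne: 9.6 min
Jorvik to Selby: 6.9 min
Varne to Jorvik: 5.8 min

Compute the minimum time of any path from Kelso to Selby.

6.6 min

Settle nodes by increasing distance from Kelso:
Kelso: 0
Varne: 2.2  (via Kelso)
Wendle: 3.7  (via Kelso)
Jorvik: 4.3  (via Wendle)
Linby: 4.8  (via Kelso)
Garth: 5.3  (via Linby)
Dunly: 5.9  (via Linby)
Selby: 6.6  (via Wendle)
Shortest route: Kelso → Wendle → Selby = 6.6 min.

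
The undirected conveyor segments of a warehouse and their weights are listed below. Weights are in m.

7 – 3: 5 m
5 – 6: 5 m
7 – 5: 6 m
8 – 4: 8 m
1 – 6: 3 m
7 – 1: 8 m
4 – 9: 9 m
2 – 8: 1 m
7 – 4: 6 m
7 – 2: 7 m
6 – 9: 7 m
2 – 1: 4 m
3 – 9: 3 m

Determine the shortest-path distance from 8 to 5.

13 m

Running Dijkstra from 8:
8: 0
2: 1  (via 8)
1: 5  (via 2)
4: 8  (via 8)
6: 8  (via 1)
7: 8  (via 2)
3: 13  (via 7)
5: 13  (via 6)
Shortest route: 8–2–1–6–5 = 13 m.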